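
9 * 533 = 4797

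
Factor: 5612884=2^2*787^1 * 1783^1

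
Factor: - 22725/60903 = -5^2*67^(-1 )   =  - 25/67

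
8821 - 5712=3109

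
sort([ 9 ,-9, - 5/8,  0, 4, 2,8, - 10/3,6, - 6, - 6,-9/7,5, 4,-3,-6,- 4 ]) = [-9, -6, - 6,  -  6,-4,-10/3 , - 3,-9/7 ,-5/8, 0, 2, 4 , 4 , 5, 6,8 , 9]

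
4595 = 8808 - 4213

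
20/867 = 20/867 = 0.02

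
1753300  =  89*19700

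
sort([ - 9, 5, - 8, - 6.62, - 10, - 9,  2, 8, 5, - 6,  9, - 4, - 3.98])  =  [ - 10,-9, - 9,  -  8, - 6.62,- 6 , - 4, - 3.98, 2, 5,5, 8, 9] 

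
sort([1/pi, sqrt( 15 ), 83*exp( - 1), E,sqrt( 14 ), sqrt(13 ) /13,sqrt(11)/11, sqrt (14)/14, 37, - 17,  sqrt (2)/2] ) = [ - 17, sqrt ( 14 ) /14,sqrt( 13 )/13 , sqrt( 11 )/11,  1/pi,sqrt ( 2)/2, E, sqrt(14 ),sqrt (15) , 83 * exp ( -1), 37 ]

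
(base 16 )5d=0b1011101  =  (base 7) 162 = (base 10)93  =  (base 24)3l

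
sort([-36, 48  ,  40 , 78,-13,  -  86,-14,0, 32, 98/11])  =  [-86,  -  36,  -  14 ,  -  13,0, 98/11, 32,  40,48,78 ]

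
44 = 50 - 6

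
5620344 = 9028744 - 3408400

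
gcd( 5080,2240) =40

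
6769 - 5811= 958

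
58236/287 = 202+262/287 = 202.91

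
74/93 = 74/93 = 0.80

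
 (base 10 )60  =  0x3C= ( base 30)20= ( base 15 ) 40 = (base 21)2I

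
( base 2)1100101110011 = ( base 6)50055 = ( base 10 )6515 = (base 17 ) 1594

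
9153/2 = 9153/2 = 4576.50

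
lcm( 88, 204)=4488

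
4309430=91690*47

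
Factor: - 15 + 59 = 44 = 2^2 * 11^1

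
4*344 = 1376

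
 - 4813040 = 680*(  -  7078 )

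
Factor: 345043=389^1 *887^1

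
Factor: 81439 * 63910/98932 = 2^ ( - 1 )*5^1*7^1 *11^1*83^1*24733^( - 1)*81439^1 = 2602383245/49466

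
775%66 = 49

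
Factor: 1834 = 2^1*7^1*131^1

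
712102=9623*74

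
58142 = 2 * 29071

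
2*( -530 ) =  - 1060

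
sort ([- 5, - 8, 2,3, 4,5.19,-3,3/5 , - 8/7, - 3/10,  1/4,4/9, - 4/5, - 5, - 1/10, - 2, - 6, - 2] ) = [ - 8, - 6, - 5 , - 5,  -  3, - 2,- 2, - 8/7 , - 4/5, - 3/10,-1/10, 1/4, 4/9, 3/5,2,3,  4, 5.19 ] 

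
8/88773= 8/88773 = 0.00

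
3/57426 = 1/19142 = 0.00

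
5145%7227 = 5145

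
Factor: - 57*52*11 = -2^2*3^1*11^1*13^1*19^1 = -  32604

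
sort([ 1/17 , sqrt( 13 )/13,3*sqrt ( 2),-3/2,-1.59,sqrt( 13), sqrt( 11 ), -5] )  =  [-5  , - 1.59,-3/2,1/17 , sqrt(13) /13,sqrt( 11),sqrt( 13), 3*sqrt(2 )]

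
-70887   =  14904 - 85791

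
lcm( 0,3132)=0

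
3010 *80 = 240800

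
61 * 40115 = 2447015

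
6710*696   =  4670160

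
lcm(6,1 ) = 6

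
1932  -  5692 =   -  3760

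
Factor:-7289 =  - 37^1 * 197^1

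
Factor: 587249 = 13^1 *199^1 * 227^1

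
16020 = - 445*( - 36) 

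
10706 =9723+983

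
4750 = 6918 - 2168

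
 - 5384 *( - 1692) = 9109728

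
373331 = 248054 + 125277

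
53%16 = 5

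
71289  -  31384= 39905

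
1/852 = 1/852 = 0.00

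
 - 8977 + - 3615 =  - 12592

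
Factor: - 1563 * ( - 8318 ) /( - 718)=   -  6500517/359 =- 3^1  *  359^( - 1)*521^1 * 4159^1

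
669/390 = 1+93/130 = 1.72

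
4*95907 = 383628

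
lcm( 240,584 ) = 17520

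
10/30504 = 5/15252 = 0.00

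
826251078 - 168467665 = 657783413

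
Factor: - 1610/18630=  - 3^(-4)*7^1 = - 7/81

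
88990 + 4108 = 93098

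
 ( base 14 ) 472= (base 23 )1FA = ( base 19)28a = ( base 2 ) 1101110100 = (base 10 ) 884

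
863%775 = 88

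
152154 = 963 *158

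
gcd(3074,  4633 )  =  1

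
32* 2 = 64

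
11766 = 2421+9345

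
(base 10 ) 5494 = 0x1576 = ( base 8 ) 12566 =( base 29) 6FD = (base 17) 1203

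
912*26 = 23712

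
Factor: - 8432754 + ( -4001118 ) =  - 2^4* 3^1*11^1*23549^1 = - 12433872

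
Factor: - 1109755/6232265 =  - 221951/1246453 = - 13^( - 1 )*95881^(- 1)*221951^1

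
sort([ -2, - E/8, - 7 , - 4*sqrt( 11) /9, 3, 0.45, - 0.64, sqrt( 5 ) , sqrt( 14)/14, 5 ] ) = [ - 7, - 2,- 4*sqrt( 11) /9, - 0.64, - E/8, sqrt( 14 ) /14,0.45,sqrt( 5 ), 3 , 5]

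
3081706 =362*8513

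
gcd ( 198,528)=66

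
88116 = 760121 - 672005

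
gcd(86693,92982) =1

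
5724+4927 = 10651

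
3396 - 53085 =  -49689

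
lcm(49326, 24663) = 49326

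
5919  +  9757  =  15676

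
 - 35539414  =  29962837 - 65502251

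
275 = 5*55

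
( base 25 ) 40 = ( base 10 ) 100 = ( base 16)64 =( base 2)1100100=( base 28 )3G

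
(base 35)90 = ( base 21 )F0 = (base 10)315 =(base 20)FF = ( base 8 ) 473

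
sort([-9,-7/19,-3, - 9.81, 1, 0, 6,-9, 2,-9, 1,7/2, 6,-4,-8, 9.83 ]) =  [  -  9.81,-9, - 9, - 9, - 8,- 4,-3, - 7/19, 0,1, 1,2, 7/2, 6, 6,9.83]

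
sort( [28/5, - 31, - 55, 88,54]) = [ - 55 ,-31, 28/5, 54, 88 ] 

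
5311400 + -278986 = 5032414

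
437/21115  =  437/21115 = 0.02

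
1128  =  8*141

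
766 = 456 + 310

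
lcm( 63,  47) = 2961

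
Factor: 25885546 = 2^1*193^1*67061^1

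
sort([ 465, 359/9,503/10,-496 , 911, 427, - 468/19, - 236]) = [  -  496,- 236, - 468/19,359/9, 503/10,427, 465,911] 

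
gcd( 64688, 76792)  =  8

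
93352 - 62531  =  30821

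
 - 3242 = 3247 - 6489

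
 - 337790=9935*( - 34 )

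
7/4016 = 7/4016 = 0.00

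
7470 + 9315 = 16785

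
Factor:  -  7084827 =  - 3^4 * 47^1*1861^1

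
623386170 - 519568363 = 103817807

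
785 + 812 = 1597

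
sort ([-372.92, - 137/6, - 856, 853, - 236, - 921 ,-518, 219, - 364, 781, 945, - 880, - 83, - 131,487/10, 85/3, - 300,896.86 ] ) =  [ - 921, - 880,-856, - 518, - 372.92, - 364,-300, - 236, - 131,- 83, - 137/6, 85/3, 487/10, 219, 781,853,896.86, 945 ]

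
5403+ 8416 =13819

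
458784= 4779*96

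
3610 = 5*722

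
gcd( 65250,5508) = 18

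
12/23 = 12/23 = 0.52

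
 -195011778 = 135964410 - 330976188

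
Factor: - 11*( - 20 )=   220 = 2^2*5^1*11^1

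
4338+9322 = 13660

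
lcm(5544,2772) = 5544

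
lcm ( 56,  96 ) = 672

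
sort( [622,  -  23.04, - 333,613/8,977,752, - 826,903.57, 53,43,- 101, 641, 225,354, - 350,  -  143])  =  [ - 826, - 350, - 333, - 143,-101, - 23.04 , 43,53,613/8,225 , 354,622, 641,752,903.57,977]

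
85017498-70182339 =14835159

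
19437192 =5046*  3852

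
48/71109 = 16/23703 =0.00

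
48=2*24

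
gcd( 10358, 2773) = 1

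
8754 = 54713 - 45959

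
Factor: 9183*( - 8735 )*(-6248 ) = 501173979240 = 2^3*3^1 * 5^1* 11^1*71^1 * 1747^1*3061^1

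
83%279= 83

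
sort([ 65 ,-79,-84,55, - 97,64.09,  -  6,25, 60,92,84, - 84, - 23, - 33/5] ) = [ - 97,-84,-84, - 79, - 23,-33/5, - 6,25, 55, 60,64.09 , 65, 84,92] 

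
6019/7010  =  6019/7010 = 0.86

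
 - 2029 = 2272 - 4301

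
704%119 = 109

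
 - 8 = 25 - 33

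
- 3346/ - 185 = 3346/185 = 18.09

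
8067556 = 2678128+5389428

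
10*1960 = 19600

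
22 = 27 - 5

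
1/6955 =1/6955 = 0.00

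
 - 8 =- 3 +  - 5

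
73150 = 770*95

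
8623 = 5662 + 2961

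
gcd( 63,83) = 1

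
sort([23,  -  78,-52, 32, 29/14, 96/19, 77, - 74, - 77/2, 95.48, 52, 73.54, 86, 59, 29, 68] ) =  [ - 78, - 74,-52, - 77/2, 29/14, 96/19,23, 29, 32, 52, 59, 68, 73.54,77,86,  95.48]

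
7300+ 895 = 8195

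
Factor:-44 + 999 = 955 =5^1 * 191^1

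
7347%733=17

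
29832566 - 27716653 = 2115913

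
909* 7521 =6836589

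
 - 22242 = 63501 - 85743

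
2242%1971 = 271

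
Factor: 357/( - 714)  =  -1/2 = - 2^ ( - 1) 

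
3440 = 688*5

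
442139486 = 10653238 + 431486248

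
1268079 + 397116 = 1665195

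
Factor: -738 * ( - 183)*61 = 2^1*3^3*41^1*61^2  =  8238294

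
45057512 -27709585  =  17347927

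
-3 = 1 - 4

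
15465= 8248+7217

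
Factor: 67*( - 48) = - 2^4*3^1*67^1 = - 3216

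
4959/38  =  261/2 = 130.50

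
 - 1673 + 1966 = 293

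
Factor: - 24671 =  - 24671^1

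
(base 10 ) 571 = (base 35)gb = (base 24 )nj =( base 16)23b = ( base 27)L4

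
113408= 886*128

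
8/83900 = 2/20975 = 0.00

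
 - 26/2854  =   - 1 + 1414/1427 = - 0.01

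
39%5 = 4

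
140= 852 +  - 712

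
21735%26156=21735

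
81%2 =1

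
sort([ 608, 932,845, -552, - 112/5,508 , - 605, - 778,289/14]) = [ - 778, - 605 ,  -  552 , - 112/5,289/14,508, 608, 845,932]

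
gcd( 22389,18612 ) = 3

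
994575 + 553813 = 1548388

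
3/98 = 3/98 = 0.03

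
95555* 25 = 2388875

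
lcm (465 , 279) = 1395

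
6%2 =0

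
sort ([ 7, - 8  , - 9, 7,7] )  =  [ - 9, - 8,  7,7,7 ]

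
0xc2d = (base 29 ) 3ke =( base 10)3117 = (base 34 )2nn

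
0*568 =0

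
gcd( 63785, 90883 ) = 1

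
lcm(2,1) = 2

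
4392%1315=447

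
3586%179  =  6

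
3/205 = 3/205 = 0.01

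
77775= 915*85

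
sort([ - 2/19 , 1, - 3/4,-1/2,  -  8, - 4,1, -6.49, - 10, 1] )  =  [ - 10, - 8,-6.49, - 4, - 3/4  ,-1/2, - 2/19 , 1,1, 1]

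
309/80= 3 + 69/80 = 3.86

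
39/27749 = 39/27749 =0.00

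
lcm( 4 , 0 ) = 0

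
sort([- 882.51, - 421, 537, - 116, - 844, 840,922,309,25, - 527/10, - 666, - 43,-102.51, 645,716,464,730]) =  [-882.51,-844,- 666, - 421, - 116, - 102.51, - 527/10,  -  43,25,309, 464,537,645,716,730,840,922 ] 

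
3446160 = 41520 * 83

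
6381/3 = 2127 = 2127.00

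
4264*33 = 140712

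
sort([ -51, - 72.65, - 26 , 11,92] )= [  -  72.65,  -  51,-26 , 11 , 92] 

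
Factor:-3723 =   -  3^1 * 17^1*73^1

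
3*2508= 7524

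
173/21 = 8+ 5/21=8.24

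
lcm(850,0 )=0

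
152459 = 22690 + 129769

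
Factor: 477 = 3^2*53^1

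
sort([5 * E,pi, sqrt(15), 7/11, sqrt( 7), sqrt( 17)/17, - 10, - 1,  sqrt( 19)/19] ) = [ - 10, - 1,sqrt(19 )/19,sqrt(17 )/17, 7/11, sqrt(7) , pi,sqrt(15), 5 * E ] 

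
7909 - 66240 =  - 58331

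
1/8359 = 1/8359  =  0.00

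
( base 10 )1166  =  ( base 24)20e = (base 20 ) 2I6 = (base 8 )2216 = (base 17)40a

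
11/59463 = 11/59463  =  0.00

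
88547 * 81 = 7172307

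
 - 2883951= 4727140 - 7611091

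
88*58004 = 5104352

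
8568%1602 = 558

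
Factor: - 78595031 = - 107^1*691^1 *1063^1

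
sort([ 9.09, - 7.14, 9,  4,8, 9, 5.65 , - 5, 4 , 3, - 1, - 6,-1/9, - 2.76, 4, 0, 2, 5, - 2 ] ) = [ - 7.14,- 6, - 5, - 2.76, - 2, - 1, - 1/9, 0, 2, 3, 4, 4, 4,  5,5.65, 8, 9,9,9.09 ] 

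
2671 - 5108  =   - 2437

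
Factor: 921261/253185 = 307087/84395 = 5^( - 1)*11^1*16879^( - 1 )*27917^1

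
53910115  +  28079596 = 81989711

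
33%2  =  1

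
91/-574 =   -  13/82 = - 0.16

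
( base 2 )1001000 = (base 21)39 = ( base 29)2E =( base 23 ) 33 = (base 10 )72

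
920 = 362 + 558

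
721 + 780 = 1501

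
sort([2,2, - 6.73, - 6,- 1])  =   [-6.73 ,-6 , - 1 , 2,  2 ]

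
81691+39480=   121171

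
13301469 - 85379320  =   - 72077851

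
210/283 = 210/283=0.74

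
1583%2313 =1583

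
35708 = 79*452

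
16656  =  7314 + 9342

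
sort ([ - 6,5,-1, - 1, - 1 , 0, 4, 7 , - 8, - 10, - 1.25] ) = [ - 10, - 8,-6,-1.25, - 1, -1, - 1,0 , 4, 5,7] 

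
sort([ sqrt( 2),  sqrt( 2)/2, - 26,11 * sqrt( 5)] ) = [-26, sqrt( 2) /2, sqrt(2),11*sqrt(5)]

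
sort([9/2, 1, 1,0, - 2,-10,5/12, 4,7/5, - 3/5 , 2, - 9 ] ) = [ -10,-9,-2, -3/5, 0,  5/12, 1, 1,7/5,  2, 4,  9/2 ] 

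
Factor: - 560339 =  - 13^1*43103^1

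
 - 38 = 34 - 72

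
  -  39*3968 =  - 154752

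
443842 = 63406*7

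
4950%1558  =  276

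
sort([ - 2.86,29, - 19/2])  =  [-19/2, - 2.86, 29 ]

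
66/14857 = 66/14857 = 0.00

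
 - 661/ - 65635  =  661/65635=0.01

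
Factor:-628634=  - 2^1*19^1*71^1*233^1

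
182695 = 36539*5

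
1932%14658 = 1932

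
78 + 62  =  140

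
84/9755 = 84/9755 = 0.01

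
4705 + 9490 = 14195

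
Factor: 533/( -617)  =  - 13^1*41^1*617^( - 1)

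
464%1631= 464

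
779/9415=779/9415 = 0.08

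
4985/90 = 997/18= 55.39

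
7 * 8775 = 61425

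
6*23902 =143412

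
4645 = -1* (-4645)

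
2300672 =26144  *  88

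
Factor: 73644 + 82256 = 2^2*5^2*1559^1 = 155900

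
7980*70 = 558600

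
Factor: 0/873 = 0^1 = 0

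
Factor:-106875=-3^2*5^4*19^1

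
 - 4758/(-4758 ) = 1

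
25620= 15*1708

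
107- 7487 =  - 7380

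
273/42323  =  273/42323 = 0.01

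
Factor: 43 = 43^1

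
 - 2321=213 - 2534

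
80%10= 0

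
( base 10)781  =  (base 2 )1100001101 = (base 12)551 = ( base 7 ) 2164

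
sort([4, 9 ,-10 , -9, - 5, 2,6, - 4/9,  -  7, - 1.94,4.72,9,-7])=[ - 10, - 9, - 7, - 7, - 5,  -  1.94, - 4/9,2 , 4,4.72,6 , 9,9]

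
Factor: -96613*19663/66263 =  - 7^1*11^1 *23^( - 1)*43^( - 1 ) * 53^2*67^( - 1)*8783^1 = - 1899701419/66263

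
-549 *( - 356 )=195444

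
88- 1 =87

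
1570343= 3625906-2055563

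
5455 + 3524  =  8979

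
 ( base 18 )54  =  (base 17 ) 59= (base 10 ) 94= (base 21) 4a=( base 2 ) 1011110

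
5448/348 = 15 + 19/29= 15.66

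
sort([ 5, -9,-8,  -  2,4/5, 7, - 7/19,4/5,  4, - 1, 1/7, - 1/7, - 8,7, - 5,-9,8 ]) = [ - 9, - 9, - 8, - 8, - 5,-2, - 1,-7/19, - 1/7, 1/7 , 4/5,4/5, 4, 5,7,7,8 ] 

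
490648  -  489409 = 1239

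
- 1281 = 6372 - 7653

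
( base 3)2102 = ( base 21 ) 32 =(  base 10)65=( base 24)2H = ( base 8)101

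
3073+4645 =7718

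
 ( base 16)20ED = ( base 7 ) 33401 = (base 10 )8429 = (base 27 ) BF5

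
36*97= 3492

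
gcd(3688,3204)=4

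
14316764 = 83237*172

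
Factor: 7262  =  2^1*3631^1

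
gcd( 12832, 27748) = 4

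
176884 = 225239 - 48355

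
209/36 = 209/36 = 5.81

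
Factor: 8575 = 5^2*7^3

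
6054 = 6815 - 761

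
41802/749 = 55 +607/749 = 55.81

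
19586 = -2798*(-7 ) 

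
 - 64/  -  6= 10+2/3= 10.67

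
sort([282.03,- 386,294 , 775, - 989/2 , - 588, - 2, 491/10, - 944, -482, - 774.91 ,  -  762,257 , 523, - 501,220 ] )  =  [ - 944, - 774.91,-762, - 588, - 501, - 989/2, - 482, - 386, - 2 , 491/10 , 220 , 257,282.03 , 294,  523,775] 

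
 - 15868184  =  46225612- 62093796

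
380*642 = 243960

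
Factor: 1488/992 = 3/2 = 2^( - 1)*3^1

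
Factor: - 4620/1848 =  - 5/2 = - 2^(  -  1)*5^1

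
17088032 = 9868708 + 7219324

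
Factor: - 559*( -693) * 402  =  2^1*3^3 * 7^1*11^1*13^1*43^1*67^1 =155729574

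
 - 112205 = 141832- 254037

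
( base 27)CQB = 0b10010011110101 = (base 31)9q6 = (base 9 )13872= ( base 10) 9461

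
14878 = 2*7439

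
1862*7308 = 13607496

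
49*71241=3490809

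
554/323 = 1 + 231/323 = 1.72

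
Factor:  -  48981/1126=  - 2^( - 1 )*3^1 *29^1 = - 87/2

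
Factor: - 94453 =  -29^1 * 3257^1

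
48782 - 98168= - 49386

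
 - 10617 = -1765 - 8852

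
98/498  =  49/249  =  0.20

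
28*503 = 14084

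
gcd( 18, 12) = 6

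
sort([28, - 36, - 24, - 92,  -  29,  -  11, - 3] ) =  [-92, - 36, - 29,- 24,- 11, - 3, 28]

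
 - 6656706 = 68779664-75436370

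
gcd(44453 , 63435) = 1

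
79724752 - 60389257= 19335495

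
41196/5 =8239 + 1/5=8239.20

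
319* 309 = 98571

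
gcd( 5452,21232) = 4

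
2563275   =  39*65725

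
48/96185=48/96185 = 0.00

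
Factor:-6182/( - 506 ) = 23^ ( - 1) * 281^1=   281/23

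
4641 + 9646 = 14287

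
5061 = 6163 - 1102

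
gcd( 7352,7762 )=2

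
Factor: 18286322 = 2^1 *17^1*19^1*28307^1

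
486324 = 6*81054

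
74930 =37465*2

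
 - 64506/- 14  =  4607 + 4/7 = 4607.57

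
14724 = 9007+5717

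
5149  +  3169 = 8318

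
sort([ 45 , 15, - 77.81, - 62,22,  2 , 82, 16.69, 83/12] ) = [-77.81, - 62,2, 83/12,  15, 16.69, 22, 45, 82 ]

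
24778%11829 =1120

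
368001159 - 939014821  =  -571013662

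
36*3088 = 111168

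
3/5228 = 3/5228 = 0.00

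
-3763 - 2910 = -6673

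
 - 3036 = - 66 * 46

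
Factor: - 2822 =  - 2^1*17^1*83^1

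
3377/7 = 3377/7  =  482.43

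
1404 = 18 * 78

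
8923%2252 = 2167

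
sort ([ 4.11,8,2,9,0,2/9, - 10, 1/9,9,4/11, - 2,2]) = [-10, - 2,0,1/9, 2/9, 4/11,2,2,4.11,8,9,9 ]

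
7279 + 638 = 7917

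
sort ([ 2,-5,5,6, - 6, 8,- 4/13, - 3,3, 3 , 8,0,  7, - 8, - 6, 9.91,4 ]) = [ - 8,-6,-6, - 5, - 3, - 4/13, 0,2,3, 3,4 , 5,  6 , 7, 8, 8, 9.91 ]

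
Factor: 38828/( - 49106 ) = - 2^1*17^1*43^( - 1 ) = - 34/43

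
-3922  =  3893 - 7815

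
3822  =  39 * 98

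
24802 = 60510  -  35708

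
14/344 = 7/172 = 0.04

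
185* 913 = 168905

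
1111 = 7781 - 6670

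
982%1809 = 982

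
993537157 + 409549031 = 1403086188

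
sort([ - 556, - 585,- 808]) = [-808,-585, - 556]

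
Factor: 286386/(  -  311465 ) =-354/385 = - 2^1* 3^1*5^( - 1) * 7^( - 1)*11^( - 1 )*59^1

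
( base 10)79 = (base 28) 2n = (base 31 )2h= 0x4F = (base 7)142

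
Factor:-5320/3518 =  - 2^2*5^1*7^1*19^1*1759^( - 1) = - 2660/1759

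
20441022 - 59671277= - 39230255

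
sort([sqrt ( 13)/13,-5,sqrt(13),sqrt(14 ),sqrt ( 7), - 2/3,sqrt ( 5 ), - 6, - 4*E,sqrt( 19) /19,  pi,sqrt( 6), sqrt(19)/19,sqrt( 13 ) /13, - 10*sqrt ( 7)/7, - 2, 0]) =[ - 4 * E , - 6, - 5 , - 10*sqrt ( 7 )/7, - 2, - 2/3,0,sqrt( 19) /19,sqrt ( 19 )/19,sqrt(13)/13,sqrt( 13) /13,  sqrt( 5),sqrt(6 ),sqrt ( 7), pi , sqrt( 13 ), sqrt(14)] 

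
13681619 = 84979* 161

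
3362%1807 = 1555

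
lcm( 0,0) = 0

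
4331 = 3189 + 1142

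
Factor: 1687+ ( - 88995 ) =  - 2^2*13^1  *23^1*73^1 = - 87308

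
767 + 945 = 1712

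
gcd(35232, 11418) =6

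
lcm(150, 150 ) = 150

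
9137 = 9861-724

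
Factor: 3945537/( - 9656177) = - 3^3*29^1*5039^1 * 9656177^( - 1) 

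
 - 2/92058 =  - 1/46029= - 0.00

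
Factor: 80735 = 5^1*67^1*241^1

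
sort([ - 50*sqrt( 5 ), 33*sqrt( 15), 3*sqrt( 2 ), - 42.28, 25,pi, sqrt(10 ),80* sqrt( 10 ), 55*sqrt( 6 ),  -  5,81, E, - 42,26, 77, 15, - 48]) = [ - 50*sqrt( 5 ) ,-48  , - 42.28, - 42, - 5, E, pi,sqrt(10 ), 3*sqrt( 2 ),15, 25, 26, 77 , 81,  33*sqrt( 15 ), 55*sqrt(  6), 80 * sqrt( 10 )]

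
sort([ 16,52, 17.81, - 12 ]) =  [ - 12, 16, 17.81,52]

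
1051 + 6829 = 7880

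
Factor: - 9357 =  - 3^1 * 3119^1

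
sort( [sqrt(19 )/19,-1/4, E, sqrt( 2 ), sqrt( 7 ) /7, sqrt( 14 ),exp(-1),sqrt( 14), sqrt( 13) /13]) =[ - 1/4,sqrt(19)/19,sqrt(13)/13,exp( -1) , sqrt( 7)/7, sqrt( 2 ),E,sqrt ( 14 ),sqrt( 14)]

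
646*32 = 20672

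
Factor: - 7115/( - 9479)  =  5^1*1423^1*9479^(- 1) 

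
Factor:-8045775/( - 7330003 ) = 3^2 * 5^2*73^( - 1) * 35759^1 * 100411^ (-1)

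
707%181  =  164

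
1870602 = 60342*31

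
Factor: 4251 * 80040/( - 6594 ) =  - 2^2*3^1*5^1*7^( - 1)*13^1*23^1*29^1*109^1*157^( - 1)= - 56708340/1099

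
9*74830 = 673470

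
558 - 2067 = -1509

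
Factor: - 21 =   -  3^1 * 7^1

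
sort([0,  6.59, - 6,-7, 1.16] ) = [ - 7, -6, 0, 1.16,  6.59] 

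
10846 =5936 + 4910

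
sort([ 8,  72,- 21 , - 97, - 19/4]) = [-97,-21,  -  19/4,  8,72]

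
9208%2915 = 463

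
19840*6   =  119040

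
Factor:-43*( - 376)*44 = 711392 = 2^5*11^1*43^1*47^1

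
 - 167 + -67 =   -  234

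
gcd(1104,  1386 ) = 6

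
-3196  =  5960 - 9156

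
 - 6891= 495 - 7386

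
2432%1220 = 1212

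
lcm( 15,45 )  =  45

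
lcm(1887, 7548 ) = 7548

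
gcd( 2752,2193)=43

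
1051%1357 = 1051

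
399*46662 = 18618138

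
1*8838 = 8838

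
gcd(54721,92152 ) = 1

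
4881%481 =71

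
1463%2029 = 1463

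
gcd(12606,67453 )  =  1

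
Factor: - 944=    - 2^4*59^1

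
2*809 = 1618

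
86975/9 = 9663 + 8/9 = 9663.89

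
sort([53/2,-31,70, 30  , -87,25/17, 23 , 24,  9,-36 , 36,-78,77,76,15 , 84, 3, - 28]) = [  -  87,  -  78, -36 , -31, - 28, 25/17, 3,9, 15,23,24, 53/2,30,36,70, 76, 77 , 84 ] 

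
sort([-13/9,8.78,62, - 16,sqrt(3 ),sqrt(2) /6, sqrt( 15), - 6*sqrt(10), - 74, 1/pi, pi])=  [ - 74, - 6*sqrt( 10), - 16, - 13/9, sqrt(2)/6,1/pi,sqrt(3 ),pi, sqrt( 15 ),8.78,  62] 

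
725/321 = 2+83/321 = 2.26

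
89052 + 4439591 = 4528643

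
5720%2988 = 2732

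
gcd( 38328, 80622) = 6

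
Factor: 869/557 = 11^1*79^1*557^( - 1 ) 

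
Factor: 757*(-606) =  - 2^1*3^1*101^1*757^1  =  - 458742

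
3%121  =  3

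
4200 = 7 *600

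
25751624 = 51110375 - 25358751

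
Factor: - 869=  - 11^1*79^1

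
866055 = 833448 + 32607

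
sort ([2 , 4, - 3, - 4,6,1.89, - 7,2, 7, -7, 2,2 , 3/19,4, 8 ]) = [-7, - 7, - 4,-3, 3/19, 1.89, 2,2,  2, 2,4 , 4,6,7,8 ]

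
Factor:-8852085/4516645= - 3^4 * 7^( - 1 )*11^1*17^ (-1 )*1987^1*7591^(-1) =-1770417/903329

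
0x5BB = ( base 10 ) 1467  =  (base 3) 2000100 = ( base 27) 209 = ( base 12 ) A23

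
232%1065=232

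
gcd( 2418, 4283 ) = 1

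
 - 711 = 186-897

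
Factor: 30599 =37^1*827^1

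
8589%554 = 279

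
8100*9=72900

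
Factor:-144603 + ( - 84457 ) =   -  2^2*5^1 *13^1*881^1  =  - 229060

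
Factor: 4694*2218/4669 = 2^2*7^( - 1 )*23^( - 1)*29^( - 1)*1109^1*2347^1  =  10411292/4669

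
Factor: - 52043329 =- 13^1 * 4003333^1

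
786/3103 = 786/3103 = 0.25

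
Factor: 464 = 2^4*29^1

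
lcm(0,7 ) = 0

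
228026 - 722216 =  - 494190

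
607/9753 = 607/9753 = 0.06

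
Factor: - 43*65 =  - 5^1* 13^1 * 43^1 = -2795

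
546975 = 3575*153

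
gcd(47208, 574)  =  14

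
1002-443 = 559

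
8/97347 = 8/97347=0.00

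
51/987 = 17/329= 0.05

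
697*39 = 27183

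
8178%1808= 946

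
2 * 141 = 282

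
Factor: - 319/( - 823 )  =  11^1 * 29^1 * 823^(-1 )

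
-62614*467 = - 29240738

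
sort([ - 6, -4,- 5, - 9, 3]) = [  -  9,-6  ,  -  5, - 4,3] 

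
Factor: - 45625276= - 2^2 * 11406319^1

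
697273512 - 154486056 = 542787456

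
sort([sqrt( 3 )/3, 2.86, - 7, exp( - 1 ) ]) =[ -7,exp(  -  1),sqrt(3) /3,2.86]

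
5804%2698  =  408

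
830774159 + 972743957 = 1803518116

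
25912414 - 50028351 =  - 24115937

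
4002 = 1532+2470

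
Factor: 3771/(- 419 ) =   -  9= -3^2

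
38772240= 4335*8944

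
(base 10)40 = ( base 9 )44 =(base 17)26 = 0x28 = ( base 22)1I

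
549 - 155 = 394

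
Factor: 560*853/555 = 2^4*3^( - 1)*7^1*37^( - 1)*853^1=95536/111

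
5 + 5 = 10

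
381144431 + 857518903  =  1238663334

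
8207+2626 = 10833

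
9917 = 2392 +7525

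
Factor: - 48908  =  -2^2*12227^1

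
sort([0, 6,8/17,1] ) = [ 0,8/17,1,6]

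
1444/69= 1444/69= 20.93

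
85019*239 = 20319541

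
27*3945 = 106515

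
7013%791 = 685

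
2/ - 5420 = -1/2710 = - 0.00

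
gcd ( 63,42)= 21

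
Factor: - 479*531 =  - 254349 = - 3^2*59^1*479^1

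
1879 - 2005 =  - 126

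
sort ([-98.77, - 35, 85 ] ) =[-98.77, - 35, 85 ]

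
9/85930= 9/85930 = 0.00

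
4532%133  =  10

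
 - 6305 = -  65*97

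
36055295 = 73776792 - 37721497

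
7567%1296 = 1087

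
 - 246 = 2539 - 2785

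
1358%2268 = 1358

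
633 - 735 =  - 102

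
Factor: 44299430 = 2^1*5^1*7^2*90407^1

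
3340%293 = 117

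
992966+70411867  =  71404833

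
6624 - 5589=1035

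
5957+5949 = 11906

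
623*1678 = 1045394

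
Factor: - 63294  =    -  2^1*3^1*7^1*11^1*137^1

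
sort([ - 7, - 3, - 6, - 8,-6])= [ - 8,-7, - 6, - 6, - 3]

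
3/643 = 3/643 = 0.00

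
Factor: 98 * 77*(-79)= - 596134 =- 2^1 * 7^3*11^1*79^1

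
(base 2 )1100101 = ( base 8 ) 145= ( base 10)101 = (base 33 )32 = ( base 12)85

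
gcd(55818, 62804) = 14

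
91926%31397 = 29132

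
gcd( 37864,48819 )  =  1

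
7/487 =7/487 = 0.01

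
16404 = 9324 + 7080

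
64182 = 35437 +28745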